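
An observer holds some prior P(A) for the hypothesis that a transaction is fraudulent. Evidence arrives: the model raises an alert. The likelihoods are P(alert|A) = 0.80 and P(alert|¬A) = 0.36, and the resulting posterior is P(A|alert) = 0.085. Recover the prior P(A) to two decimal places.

P(A) = 0.04

In odds form, posterior odds = prior odds × likelihood ratio, so prior odds = posterior odds ÷ LR.
Posterior odds = 0.085/(1−0.085) = 0.0929. LR = 0.80/0.36 = 2.2222.
Prior odds = 0.0929/2.2222 = 0.0418, so P(A) = 0.0418/(1+0.0418) ≈ 0.04.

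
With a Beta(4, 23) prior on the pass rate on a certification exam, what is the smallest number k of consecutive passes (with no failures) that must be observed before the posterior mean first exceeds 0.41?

After k passes and 0 failures the posterior is Beta(4+k, 23), with mean (4+k)/(4+23+k).
Set (4+k)/(27+k) > 0.41 and solve: k > (0.41·27 − 4)/(1 − 0.41) = 11.983.
The smallest integer exceeding 11.983 is 12.

k = 12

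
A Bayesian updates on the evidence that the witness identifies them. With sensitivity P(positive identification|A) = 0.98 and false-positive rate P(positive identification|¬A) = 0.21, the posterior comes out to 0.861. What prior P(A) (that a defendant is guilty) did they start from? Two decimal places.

P(A) = 0.57

Bayes' rule in odds form gives O(A|E) = O(A)·[P(E|A)/P(E|¬A)], hence O(A) = O(A|E)/LR.
Posterior odds = 0.861/(1−0.861) = 6.1942. LR = 0.98/0.21 = 4.6667.
Prior odds = 6.1942/4.6667 = 1.3273, so P(A) = 1.3273/(1+1.3273) ≈ 0.57.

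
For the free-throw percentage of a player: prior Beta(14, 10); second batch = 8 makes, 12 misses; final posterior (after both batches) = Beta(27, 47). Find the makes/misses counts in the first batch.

Sequential conjugate updates are equivalent to a single update on the pooled data, so total successes = posterior α − prior α and total failures = posterior β − prior β.
Total across both batches: 27−14=13 makes, 47−10=37 misses.
Subtract the second batch: 13−8=5 makes and 37−12=25 misses.

5 makes and 25 misses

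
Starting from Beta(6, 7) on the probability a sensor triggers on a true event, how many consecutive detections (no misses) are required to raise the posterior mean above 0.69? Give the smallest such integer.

k = 10

After k detections and 0 misses the posterior is Beta(6+k, 7), with mean (6+k)/(6+7+k).
Set (6+k)/(13+k) > 0.69 and solve: k > (0.69·13 − 6)/(1 − 0.69) = 9.581.
The smallest integer exceeding 9.581 is 10, and checking k=10: (16)/(23) = 0.6957 > 0.69.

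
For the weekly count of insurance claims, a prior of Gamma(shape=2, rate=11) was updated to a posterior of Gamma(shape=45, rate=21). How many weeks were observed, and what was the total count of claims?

A Gamma(α, β) prior (rate parametrization) on a Poisson rate with n observations summing to S gives posterior Gamma(α+S, β+n).
Matching: Σxᵢ = 45 − 2 = 43 and n = 21 − 11 = 10.

n = 10 weeks with total 43 claims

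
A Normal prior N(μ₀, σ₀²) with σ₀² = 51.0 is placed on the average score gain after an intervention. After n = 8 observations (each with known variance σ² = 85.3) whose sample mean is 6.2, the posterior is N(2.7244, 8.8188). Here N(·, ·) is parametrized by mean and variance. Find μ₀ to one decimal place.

The posterior mean is a precision-weighted average: μ_n = (τ₀μ₀ + τ_data·x̄)/(τ₀+τ_data), with τ₀=1/σ₀² and τ_data=n/σ².
Here τ₀ = 1/51.0 = 0.019608 and τ_data = 8/85.3 = 0.093787, so τ_n = 0.113395.
Rearranging for μ₀: μ₀ = (μ_n·τ_n − τ_data·x̄)/τ₀ = (2.7244·0.113395 − 0.093787·6.2) / 0.019608 = -0.272546/0.019608 ≈ -13.9.

μ₀ = -13.9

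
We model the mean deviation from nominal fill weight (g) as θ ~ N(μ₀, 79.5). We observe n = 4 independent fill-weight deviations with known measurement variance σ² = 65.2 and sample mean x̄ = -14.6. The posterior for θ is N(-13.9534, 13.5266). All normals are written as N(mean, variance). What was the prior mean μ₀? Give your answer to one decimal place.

μ₀ = -10.8

With known observation variance, the Normal–Normal posterior has precision τ_n = τ₀ + n/σ² and mean μ_n = (τ₀μ₀ + (n/σ²)x̄)/τ_n.
Here τ₀ = 1/79.5 = 0.012579 and τ_data = 4/65.2 = 0.061350, so τ_n = 0.073929.
Rearranging for μ₀: μ₀ = (μ_n·τ_n − τ_data·x̄)/τ₀ = (-13.9534·0.073929 − 0.061350·-14.6) / 0.012579 = -0.135851/0.012579 ≈ -10.8.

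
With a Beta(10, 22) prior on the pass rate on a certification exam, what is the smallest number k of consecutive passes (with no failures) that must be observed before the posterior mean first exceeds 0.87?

k = 138

After k passes and 0 failures the posterior is Beta(10+k, 22), with mean (10+k)/(10+22+k).
Set (10+k)/(32+k) > 0.87 and solve: k > (0.87·32 − 10)/(1 − 0.87) = 137.231.
The smallest integer exceeding 137.231 is 138, and checking k=138: (148)/(170) = 0.8706 > 0.87.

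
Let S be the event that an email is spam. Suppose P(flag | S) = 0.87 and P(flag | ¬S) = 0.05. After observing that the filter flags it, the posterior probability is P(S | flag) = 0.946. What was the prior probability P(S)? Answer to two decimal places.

Bayes' rule in odds form gives O(S|E) = O(S)·[P(E|S)/P(E|¬S)], hence O(S) = O(S|E)/LR.
Posterior odds = 0.946/(1−0.946) = 17.5185. LR = 0.87/0.05 = 17.4000.
Prior odds = 17.5185/17.4000 = 1.0068, so P(S) = 1.0068/(1+1.0068) ≈ 0.50.

P(S) = 0.50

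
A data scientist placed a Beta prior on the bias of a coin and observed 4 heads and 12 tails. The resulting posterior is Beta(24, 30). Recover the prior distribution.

Beta is conjugate to the binomial likelihood: posterior = Beta(α+s, β+f).
Subtract the data counts: 24−4=20, 30−12=18.

Beta(20, 18)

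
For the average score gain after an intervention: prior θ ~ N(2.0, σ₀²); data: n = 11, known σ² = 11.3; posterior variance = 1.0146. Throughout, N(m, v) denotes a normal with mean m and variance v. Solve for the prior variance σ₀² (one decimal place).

Posterior precision equals prior precision plus data precision: 1/σ_n² = 1/σ₀² + n/σ².
So 1/σ₀² = 1/1.0146 − 11/11.3 = 0.985610 − 0.973451 = 0.012159.
Hence σ₀² = 1/0.012159 ≈ 82.2.

σ₀² = 82.2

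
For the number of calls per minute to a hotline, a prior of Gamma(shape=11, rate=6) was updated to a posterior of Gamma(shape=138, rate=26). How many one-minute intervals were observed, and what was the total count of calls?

n = 20 one-minute intervals with total 127 calls

Gamma–Poisson conjugacy: posterior shape = α + Σxᵢ, posterior rate = β + n.
Matching: Σxᵢ = 138 − 11 = 127 and n = 26 − 6 = 20.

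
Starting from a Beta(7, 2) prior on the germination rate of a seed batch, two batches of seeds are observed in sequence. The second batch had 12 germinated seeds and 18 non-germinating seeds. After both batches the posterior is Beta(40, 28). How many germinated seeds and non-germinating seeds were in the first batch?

21 germinated seeds and 8 non-germinating seeds

Because Beta–binomial updating is additive in the counts, the combined data contributed (α_post−α_prior, β_post−β_prior) successes and failures.
Total across both batches: 40−7=33 germinated seeds, 28−2=26 non-germinating seeds.
Subtract the second batch: 33−12=21 germinated seeds and 26−18=8 non-germinating seeds.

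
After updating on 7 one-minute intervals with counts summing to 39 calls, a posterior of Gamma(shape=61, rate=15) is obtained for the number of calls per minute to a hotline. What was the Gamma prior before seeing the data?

Gamma(shape=22, rate=8)

A Gamma(α, β) prior (rate parametrization) on a Poisson rate with n observations summing to S gives posterior Gamma(α+S, β+n).
So α = 61 − 39 = 22 and β = 15 − 7 = 8.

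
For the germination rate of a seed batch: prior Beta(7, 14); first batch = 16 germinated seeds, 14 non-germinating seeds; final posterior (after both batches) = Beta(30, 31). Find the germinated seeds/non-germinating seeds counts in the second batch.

Sequential conjugate updates are equivalent to a single update on the pooled data, so total successes = posterior α − prior α and total failures = posterior β − prior β.
Total across both batches: 30−7=23 germinated seeds, 31−14=17 non-germinating seeds.
Subtract the first batch: 23−16=7 germinated seeds and 17−14=3 non-germinating seeds.

7 germinated seeds and 3 non-germinating seeds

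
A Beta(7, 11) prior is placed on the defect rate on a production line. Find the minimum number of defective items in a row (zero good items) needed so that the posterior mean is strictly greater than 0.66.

k = 15

After k defective items and 0 good items the posterior is Beta(7+k, 11), with mean (7+k)/(7+11+k).
Set (7+k)/(18+k) > 0.66 and solve: k > (0.66·18 − 7)/(1 − 0.66) = 14.353.
The smallest integer exceeding 14.353 is 15.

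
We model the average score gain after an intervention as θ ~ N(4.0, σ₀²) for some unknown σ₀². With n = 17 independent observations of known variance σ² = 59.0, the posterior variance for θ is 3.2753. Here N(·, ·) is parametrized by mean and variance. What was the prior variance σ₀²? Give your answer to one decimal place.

σ₀² = 58.2

For the Normal–Normal model with known σ², precisions add: τ_n = τ₀ + n/σ².
So 1/σ₀² = 1/3.2753 − 17/59.0 = 0.305316 − 0.288136 = 0.017180.
Hence σ₀² = 1/0.017180 ≈ 58.2.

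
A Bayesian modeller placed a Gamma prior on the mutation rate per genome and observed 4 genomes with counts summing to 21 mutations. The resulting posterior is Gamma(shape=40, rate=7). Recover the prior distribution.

A Gamma(α, β) prior (rate parametrization) on a Poisson rate with n observations summing to S gives posterior Gamma(α+S, β+n).
So α = 40 − 21 = 19 and β = 7 − 4 = 3.

Gamma(shape=19, rate=3)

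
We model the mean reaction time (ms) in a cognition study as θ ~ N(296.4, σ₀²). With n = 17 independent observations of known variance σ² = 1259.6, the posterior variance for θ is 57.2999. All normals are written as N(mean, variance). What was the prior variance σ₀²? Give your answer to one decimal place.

σ₀² = 252.8

Posterior precision equals prior precision plus data precision: 1/σ_n² = 1/σ₀² + n/σ².
So 1/σ₀² = 1/57.2999 − 17/1259.6 = 0.017452 − 0.013496 = 0.003956.
Hence σ₀² = 1/0.003956 ≈ 252.8.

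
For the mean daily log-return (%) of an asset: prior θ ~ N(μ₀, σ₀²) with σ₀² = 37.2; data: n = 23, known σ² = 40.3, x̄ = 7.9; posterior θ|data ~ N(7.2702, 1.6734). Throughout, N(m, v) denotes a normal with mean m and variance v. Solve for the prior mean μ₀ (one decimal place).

μ₀ = -6.1

The posterior mean is a precision-weighted average: μ_n = (τ₀μ₀ + τ_data·x̄)/(τ₀+τ_data), with τ₀=1/σ₀² and τ_data=n/σ².
Here τ₀ = 1/37.2 = 0.026882 and τ_data = 23/40.3 = 0.570720, so τ_n = 0.597602.
Rearranging for μ₀: μ₀ = (μ_n·τ_n − τ_data·x̄)/τ₀ = (7.2702·0.597602 − 0.570720·7.9) / 0.026882 = -0.164002/0.026882 ≈ -6.1.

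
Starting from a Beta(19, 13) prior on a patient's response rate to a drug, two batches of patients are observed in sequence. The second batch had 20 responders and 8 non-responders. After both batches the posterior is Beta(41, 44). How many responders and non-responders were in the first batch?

2 responders and 23 non-responders

Because Beta–binomial updating is additive in the counts, the combined data contributed (α_post−α_prior, β_post−β_prior) successes and failures.
Total across both batches: 41−19=22 responders, 44−13=31 non-responders.
Subtract the second batch: 22−20=2 responders and 31−8=23 non-responders.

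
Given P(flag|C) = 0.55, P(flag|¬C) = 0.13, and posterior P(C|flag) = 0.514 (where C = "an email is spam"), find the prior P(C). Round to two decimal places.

In odds form, posterior odds = prior odds × likelihood ratio, so prior odds = posterior odds ÷ LR.
Posterior odds = 0.514/(1−0.514) = 1.0576. LR = 0.55/0.13 = 4.2308.
Prior odds = 1.0576/4.2308 = 0.2500, so P(C) = 0.2500/(1+0.2500) ≈ 0.20.

P(C) = 0.20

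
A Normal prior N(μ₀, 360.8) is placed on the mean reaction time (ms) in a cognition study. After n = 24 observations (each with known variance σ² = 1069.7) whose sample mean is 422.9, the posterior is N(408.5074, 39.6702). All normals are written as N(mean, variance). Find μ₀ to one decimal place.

μ₀ = 292.0

The posterior mean is a precision-weighted average: μ_n = (τ₀μ₀ + τ_data·x̄)/(τ₀+τ_data), with τ₀=1/σ₀² and τ_data=n/σ².
Here τ₀ = 1/360.8 = 0.002772 and τ_data = 24/1069.7 = 0.022436, so τ_n = 0.025208.
Rearranging for μ₀: μ₀ = (μ_n·τ_n − τ_data·x̄)/τ₀ = (408.5074·0.025208 − 0.022436·422.9) / 0.002772 = 0.809470/0.002772 ≈ 292.0.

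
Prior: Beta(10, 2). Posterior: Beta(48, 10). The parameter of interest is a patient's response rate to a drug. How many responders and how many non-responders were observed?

38 responders and 8 non-responders

Beta is conjugate to the binomial likelihood: posterior = Beta(a+s, b+f).
Match parameters: s=48−10=38, f=10−2=8.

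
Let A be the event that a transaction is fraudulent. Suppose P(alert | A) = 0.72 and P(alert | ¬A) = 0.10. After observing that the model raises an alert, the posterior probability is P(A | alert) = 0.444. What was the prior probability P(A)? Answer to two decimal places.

P(A) = 0.10

Bayes' rule in odds form gives O(A|E) = O(A)·[P(E|A)/P(E|¬A)], hence O(A) = O(A|E)/LR.
Posterior odds = 0.444/(1−0.444) = 0.7986. LR = 0.72/0.10 = 7.2000.
Prior odds = 0.7986/7.2000 = 0.1109, so P(A) = 0.1109/(1+0.1109) ≈ 0.10.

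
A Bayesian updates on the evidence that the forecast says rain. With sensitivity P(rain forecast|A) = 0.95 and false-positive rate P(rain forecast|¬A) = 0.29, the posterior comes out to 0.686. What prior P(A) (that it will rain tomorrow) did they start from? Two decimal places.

In odds form, posterior odds = prior odds × likelihood ratio, so prior odds = posterior odds ÷ LR.
Posterior odds = 0.686/(1−0.686) = 2.1847. LR = 0.95/0.29 = 3.2759.
Prior odds = 2.1847/3.2759 = 0.6669, so P(A) = 0.6669/(1+0.6669) ≈ 0.40.

P(A) = 0.40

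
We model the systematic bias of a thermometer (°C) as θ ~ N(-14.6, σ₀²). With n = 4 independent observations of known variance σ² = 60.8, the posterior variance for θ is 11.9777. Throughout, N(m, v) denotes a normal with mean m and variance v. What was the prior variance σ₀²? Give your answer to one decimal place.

Posterior precision equals prior precision plus data precision: 1/σ_n² = 1/σ₀² + n/σ².
So 1/σ₀² = 1/11.9777 − 4/60.8 = 0.083488 − 0.065789 = 0.017699.
Hence σ₀² = 1/0.017699 ≈ 56.5.

σ₀² = 56.5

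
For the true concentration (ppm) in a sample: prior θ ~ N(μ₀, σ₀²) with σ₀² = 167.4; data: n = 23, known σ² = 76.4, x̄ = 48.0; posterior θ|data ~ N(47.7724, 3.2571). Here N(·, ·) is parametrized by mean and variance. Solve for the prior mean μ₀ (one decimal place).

μ₀ = 36.3

The posterior mean is a precision-weighted average: μ_n = (τ₀μ₀ + τ_data·x̄)/(τ₀+τ_data), with τ₀=1/σ₀² and τ_data=n/σ².
Here τ₀ = 1/167.4 = 0.005974 and τ_data = 23/76.4 = 0.301047, so τ_n = 0.307021.
Rearranging for μ₀: μ₀ = (μ_n·τ_n − τ_data·x̄)/τ₀ = (47.7724·0.307021 − 0.301047·48.0) / 0.005974 = 0.216874/0.005974 ≈ 36.3.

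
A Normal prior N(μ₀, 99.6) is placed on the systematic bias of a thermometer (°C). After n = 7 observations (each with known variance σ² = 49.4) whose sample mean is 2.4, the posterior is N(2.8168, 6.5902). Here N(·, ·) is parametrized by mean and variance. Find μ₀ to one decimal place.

μ₀ = 8.7

The posterior mean is a precision-weighted average: μ_n = (τ₀μ₀ + τ_data·x̄)/(τ₀+τ_data), with τ₀=1/σ₀² and τ_data=n/σ².
Here τ₀ = 1/99.6 = 0.010040 and τ_data = 7/49.4 = 0.141700, so τ_n = 0.151740.
Rearranging for μ₀: μ₀ = (μ_n·τ_n − τ_data·x̄)/τ₀ = (2.8168·0.151740 − 0.141700·2.4) / 0.010040 = 0.087341/0.010040 ≈ 8.7.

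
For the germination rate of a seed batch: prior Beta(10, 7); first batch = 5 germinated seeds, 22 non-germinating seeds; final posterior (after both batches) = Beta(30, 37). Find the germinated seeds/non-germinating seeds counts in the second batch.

Sequential conjugate updates are equivalent to a single update on the pooled data, so total successes = posterior α − prior α and total failures = posterior β − prior β.
Total across both batches: 30−10=20 germinated seeds, 37−7=30 non-germinating seeds.
Subtract the first batch: 20−5=15 germinated seeds and 30−22=8 non-germinating seeds.

15 germinated seeds and 8 non-germinating seeds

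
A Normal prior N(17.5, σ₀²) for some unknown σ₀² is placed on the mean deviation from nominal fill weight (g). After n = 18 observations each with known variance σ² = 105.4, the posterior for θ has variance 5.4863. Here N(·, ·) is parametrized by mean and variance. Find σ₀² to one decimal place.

Posterior precision equals prior precision plus data precision: 1/σ_n² = 1/σ₀² + n/σ².
So 1/σ₀² = 1/5.4863 − 18/105.4 = 0.182272 − 0.170778 = 0.011494.
Hence σ₀² = 1/0.011494 ≈ 87.0.

σ₀² = 87.0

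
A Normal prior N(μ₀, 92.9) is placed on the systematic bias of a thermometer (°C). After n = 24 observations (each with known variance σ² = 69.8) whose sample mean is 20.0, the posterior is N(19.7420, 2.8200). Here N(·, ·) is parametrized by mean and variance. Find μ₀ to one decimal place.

μ₀ = 11.5

The posterior mean is a precision-weighted average: μ_n = (τ₀μ₀ + τ_data·x̄)/(τ₀+τ_data), with τ₀=1/σ₀² and τ_data=n/σ².
Here τ₀ = 1/92.9 = 0.010764 and τ_data = 24/69.8 = 0.343840, so τ_n = 0.354604.
Rearranging for μ₀: μ₀ = (μ_n·τ_n − τ_data·x̄)/τ₀ = (19.7420·0.354604 − 0.343840·20.0) / 0.010764 = 0.123792/0.010764 ≈ 11.5.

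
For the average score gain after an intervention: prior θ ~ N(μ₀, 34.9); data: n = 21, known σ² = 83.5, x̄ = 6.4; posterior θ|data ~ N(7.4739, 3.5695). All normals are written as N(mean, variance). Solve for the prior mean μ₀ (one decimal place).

μ₀ = 16.9

With known observation variance, the Normal–Normal posterior has precision τ_n = τ₀ + n/σ² and mean μ_n = (τ₀μ₀ + (n/σ²)x̄)/τ_n.
Here τ₀ = 1/34.9 = 0.028653 and τ_data = 21/83.5 = 0.251497, so τ_n = 0.280150.
Rearranging for μ₀: μ₀ = (μ_n·τ_n − τ_data·x̄)/τ₀ = (7.4739·0.280150 − 0.251497·6.4) / 0.028653 = 0.484232/0.028653 ≈ 16.9.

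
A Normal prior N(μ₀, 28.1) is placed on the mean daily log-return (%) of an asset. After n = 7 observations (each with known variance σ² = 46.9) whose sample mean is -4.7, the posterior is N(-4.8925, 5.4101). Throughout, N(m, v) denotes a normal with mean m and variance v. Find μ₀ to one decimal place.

μ₀ = -5.7

With known observation variance, the Normal–Normal posterior has precision τ_n = τ₀ + n/σ² and mean μ_n = (τ₀μ₀ + (n/σ²)x̄)/τ_n.
Here τ₀ = 1/28.1 = 0.035587 and τ_data = 7/46.9 = 0.149254, so τ_n = 0.184841.
Rearranging for μ₀: μ₀ = (μ_n·τ_n − τ_data·x̄)/τ₀ = (-4.8925·0.184841 − 0.149254·-4.7) / 0.035587 = -0.202841/0.035587 ≈ -5.7.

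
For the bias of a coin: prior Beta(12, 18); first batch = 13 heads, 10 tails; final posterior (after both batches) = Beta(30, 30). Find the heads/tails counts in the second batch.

5 heads and 2 tails

Sequential conjugate updates are equivalent to a single update on the pooled data, so total successes = posterior α − prior α and total failures = posterior β − prior β.
Total across both batches: 30−12=18 heads, 30−18=12 tails.
Subtract the first batch: 18−13=5 heads and 12−10=2 tails.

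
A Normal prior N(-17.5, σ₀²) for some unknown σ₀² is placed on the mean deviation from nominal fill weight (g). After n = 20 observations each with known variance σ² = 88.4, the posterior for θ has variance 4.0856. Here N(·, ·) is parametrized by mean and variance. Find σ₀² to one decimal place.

Posterior precision equals prior precision plus data precision: 1/σ_n² = 1/σ₀² + n/σ².
So 1/σ₀² = 1/4.0856 − 20/88.4 = 0.244762 − 0.226244 = 0.018518.
Hence σ₀² = 1/0.018518 ≈ 54.0.

σ₀² = 54.0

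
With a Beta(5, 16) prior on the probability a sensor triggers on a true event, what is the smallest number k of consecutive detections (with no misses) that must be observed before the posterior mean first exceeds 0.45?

After k detections and 0 misses the posterior is Beta(5+k, 16), with mean (5+k)/(5+16+k).
Set (5+k)/(21+k) > 0.45 and solve: k > (0.45·21 − 5)/(1 − 0.45) = 8.091.
The smallest integer exceeding 8.091 is 9.

k = 9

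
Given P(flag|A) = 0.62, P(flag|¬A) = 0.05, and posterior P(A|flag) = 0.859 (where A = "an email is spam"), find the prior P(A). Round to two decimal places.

Bayes' rule in odds form gives O(A|E) = O(A)·[P(E|A)/P(E|¬A)], hence O(A) = O(A|E)/LR.
Posterior odds = 0.859/(1−0.859) = 6.0922. LR = 0.62/0.05 = 12.4000.
Prior odds = 6.0922/12.4000 = 0.4913, so P(A) = 0.4913/(1+0.4913) ≈ 0.33.

P(A) = 0.33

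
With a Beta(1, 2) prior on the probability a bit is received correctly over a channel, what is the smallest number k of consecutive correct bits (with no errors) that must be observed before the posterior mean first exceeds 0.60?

After k correct bits and 0 errors the posterior is Beta(1+k, 2), with mean (1+k)/(1+2+k).
Set (1+k)/(3+k) > 0.60 and solve: k > (0.60·3 − 1)/(1 − 0.60) = 2.000.
The smallest integer exceeding 2.000 is 3, and checking k=3: (4)/(6) = 0.6667 > 0.60.

k = 3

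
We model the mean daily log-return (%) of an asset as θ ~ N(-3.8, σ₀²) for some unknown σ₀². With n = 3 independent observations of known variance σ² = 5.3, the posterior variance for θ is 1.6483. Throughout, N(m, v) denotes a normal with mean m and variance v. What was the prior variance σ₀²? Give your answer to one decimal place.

Posterior precision equals prior precision plus data precision: 1/σ_n² = 1/σ₀² + n/σ².
So 1/σ₀² = 1/1.6483 − 3/5.3 = 0.606686 − 0.566038 = 0.040648.
Hence σ₀² = 1/0.040648 ≈ 24.6.

σ₀² = 24.6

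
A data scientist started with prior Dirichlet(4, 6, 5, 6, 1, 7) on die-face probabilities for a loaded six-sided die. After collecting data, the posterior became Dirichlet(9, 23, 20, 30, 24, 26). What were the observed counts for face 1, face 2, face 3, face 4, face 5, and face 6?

counts (5, 17, 15, 24, 23, 19)

For a Dirichlet(α) prior with multinomial counts c, the posterior is Dirichlet(α + c) componentwise.
Counts are posterior − prior componentwise: 9−4=5, 23−6=17, 20−5=15, 30−6=24, 24−1=23, 26−7=19.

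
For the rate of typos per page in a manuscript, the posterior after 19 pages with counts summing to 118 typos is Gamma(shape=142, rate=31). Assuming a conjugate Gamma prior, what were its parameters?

Gamma–Poisson conjugacy: posterior shape = α + Σxᵢ, posterior rate = β + n.
So α = 142 − 118 = 24 and β = 31 − 19 = 12.

Gamma(shape=24, rate=12)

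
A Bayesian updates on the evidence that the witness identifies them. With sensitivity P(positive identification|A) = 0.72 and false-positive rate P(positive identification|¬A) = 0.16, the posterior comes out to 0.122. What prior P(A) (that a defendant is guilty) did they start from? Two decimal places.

P(A) = 0.03

In odds form, posterior odds = prior odds × likelihood ratio, so prior odds = posterior odds ÷ LR.
Posterior odds = 0.122/(1−0.122) = 0.1390. LR = 0.72/0.16 = 4.5000.
Prior odds = 0.1390/4.5000 = 0.0309, so P(A) = 0.0309/(1+0.0309) ≈ 0.03.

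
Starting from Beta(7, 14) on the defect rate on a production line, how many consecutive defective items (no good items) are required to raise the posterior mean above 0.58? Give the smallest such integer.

k = 13

After k defective items and 0 good items the posterior is Beta(7+k, 14), with mean (7+k)/(7+14+k).
Set (7+k)/(21+k) > 0.58 and solve: k > (0.58·21 − 7)/(1 − 0.58) = 12.333.
The smallest integer exceeding 12.333 is 13, and checking k=13: (20)/(34) = 0.5882 > 0.58.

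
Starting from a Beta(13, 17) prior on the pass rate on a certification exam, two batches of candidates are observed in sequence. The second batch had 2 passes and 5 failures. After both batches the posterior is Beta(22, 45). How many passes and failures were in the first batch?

7 passes and 23 failures

Sequential conjugate updates are equivalent to a single update on the pooled data, so total successes = posterior α − prior α and total failures = posterior β − prior β.
Total across both batches: 22−13=9 passes, 45−17=28 failures.
Subtract the second batch: 9−2=7 passes and 28−5=23 failures.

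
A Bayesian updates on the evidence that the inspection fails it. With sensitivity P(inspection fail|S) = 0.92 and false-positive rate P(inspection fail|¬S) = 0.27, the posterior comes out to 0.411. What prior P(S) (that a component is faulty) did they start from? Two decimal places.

In odds form, posterior odds = prior odds × likelihood ratio, so prior odds = posterior odds ÷ LR.
Posterior odds = 0.411/(1−0.411) = 0.6978. LR = 0.92/0.27 = 3.4074.
Prior odds = 0.6978/3.4074 = 0.2048, so P(S) = 0.2048/(1+0.2048) ≈ 0.17.

P(S) = 0.17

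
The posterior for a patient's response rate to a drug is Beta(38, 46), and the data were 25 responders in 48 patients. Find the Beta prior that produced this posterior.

Beta(13, 23)

Beta is conjugate to the binomial likelihood: posterior = Beta(a+s, b+f).
So a = 38 − 25 = 13 and b = 46 − 23 = 23.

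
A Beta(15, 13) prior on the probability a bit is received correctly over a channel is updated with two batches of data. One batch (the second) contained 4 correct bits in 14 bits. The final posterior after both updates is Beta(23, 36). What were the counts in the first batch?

4 correct bits and 13 errors

Sequential conjugate updates are equivalent to a single update on the pooled data, so total successes = posterior α − prior α and total failures = posterior β − prior β.
Total across both batches: 23−15=8 correct bits, 36−13=23 errors.
Subtract the second batch: 8−4=4 correct bits and 23−10=13 errors.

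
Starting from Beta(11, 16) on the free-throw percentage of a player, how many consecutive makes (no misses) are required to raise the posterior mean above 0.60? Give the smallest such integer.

k = 14

After k makes and 0 misses the posterior is Beta(11+k, 16), with mean (11+k)/(11+16+k).
Set (11+k)/(27+k) > 0.60 and solve: k > (0.60·27 − 11)/(1 − 0.60) = 13.000.
The smallest integer exceeding 13.000 is 14.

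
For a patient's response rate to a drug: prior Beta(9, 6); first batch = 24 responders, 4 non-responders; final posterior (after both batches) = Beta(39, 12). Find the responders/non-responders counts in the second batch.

Sequential conjugate updates are equivalent to a single update on the pooled data, so total successes = posterior α − prior α and total failures = posterior β − prior β.
Total across both batches: 39−9=30 responders, 12−6=6 non-responders.
Subtract the first batch: 30−24=6 responders and 6−4=2 non-responders.

6 responders and 2 non-responders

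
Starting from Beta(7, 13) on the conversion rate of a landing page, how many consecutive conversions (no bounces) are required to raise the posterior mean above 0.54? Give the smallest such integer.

After k conversions and 0 bounces the posterior is Beta(7+k, 13), with mean (7+k)/(7+13+k).
Set (7+k)/(20+k) > 0.54 and solve: k > (0.54·20 − 7)/(1 − 0.54) = 8.261.
The smallest integer exceeding 8.261 is 9.

k = 9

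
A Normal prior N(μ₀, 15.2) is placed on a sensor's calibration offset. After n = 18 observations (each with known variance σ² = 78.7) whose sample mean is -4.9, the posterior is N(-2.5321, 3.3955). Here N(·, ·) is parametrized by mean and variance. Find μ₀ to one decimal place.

μ₀ = 5.7

With known observation variance, the Normal–Normal posterior has precision τ_n = τ₀ + n/σ² and mean μ_n = (τ₀μ₀ + (n/σ²)x̄)/τ_n.
Here τ₀ = 1/15.2 = 0.065789 and τ_data = 18/78.7 = 0.228717, so τ_n = 0.294506.
Rearranging for μ₀: μ₀ = (μ_n·τ_n − τ_data·x̄)/τ₀ = (-2.5321·0.294506 − 0.228717·-4.9) / 0.065789 = 0.374995/0.065789 ≈ 5.7.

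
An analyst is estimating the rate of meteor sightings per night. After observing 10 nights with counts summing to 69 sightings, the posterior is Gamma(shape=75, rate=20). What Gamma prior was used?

Gamma(shape=6, rate=10)

A Gamma(α, β) prior (rate parametrization) on a Poisson rate with n observations summing to S gives posterior Gamma(α+S, β+n).
So α = 75 − 69 = 6 and β = 20 − 10 = 10.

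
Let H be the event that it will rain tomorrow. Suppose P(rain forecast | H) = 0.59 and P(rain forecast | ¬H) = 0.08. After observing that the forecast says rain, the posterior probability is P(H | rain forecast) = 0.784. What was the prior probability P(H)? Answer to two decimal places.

P(H) = 0.33

In odds form, posterior odds = prior odds × likelihood ratio, so prior odds = posterior odds ÷ LR.
Posterior odds = 0.784/(1−0.784) = 3.6296. LR = 0.59/0.08 = 7.3750.
Prior odds = 3.6296/7.3750 = 0.4921, so P(H) = 0.4921/(1+0.4921) ≈ 0.33.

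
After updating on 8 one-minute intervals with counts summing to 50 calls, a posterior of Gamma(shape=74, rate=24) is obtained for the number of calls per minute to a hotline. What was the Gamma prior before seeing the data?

Gamma(shape=24, rate=16)

A Gamma(α, β) prior (rate parametrization) on a Poisson rate with n observations summing to S gives posterior Gamma(α+S, β+n).
So α = 74 − 50 = 24 and β = 24 − 8 = 16.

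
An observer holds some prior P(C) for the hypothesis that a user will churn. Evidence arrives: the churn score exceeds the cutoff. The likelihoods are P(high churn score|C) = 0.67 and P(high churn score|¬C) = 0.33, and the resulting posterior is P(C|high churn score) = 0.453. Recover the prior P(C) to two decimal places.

In odds form, posterior odds = prior odds × likelihood ratio, so prior odds = posterior odds ÷ LR.
Posterior odds = 0.453/(1−0.453) = 0.8282. LR = 0.67/0.33 = 2.0303.
Prior odds = 0.8282/2.0303 = 0.4079, so P(C) = 0.4079/(1+0.4079) ≈ 0.29.

P(C) = 0.29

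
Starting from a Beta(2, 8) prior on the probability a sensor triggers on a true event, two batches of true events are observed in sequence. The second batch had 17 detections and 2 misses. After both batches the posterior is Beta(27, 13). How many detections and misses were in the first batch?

8 detections and 3 misses

Sequential conjugate updates are equivalent to a single update on the pooled data, so total successes = posterior α − prior α and total failures = posterior β − prior β.
Total across both batches: 27−2=25 detections, 13−8=5 misses.
Subtract the second batch: 25−17=8 detections and 5−2=3 misses.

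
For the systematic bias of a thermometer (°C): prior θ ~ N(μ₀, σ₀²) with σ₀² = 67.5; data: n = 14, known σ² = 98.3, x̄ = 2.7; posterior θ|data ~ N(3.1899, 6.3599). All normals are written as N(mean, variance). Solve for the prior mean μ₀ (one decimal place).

μ₀ = 7.9

The posterior mean is a precision-weighted average: μ_n = (τ₀μ₀ + τ_data·x̄)/(τ₀+τ_data), with τ₀=1/σ₀² and τ_data=n/σ².
Here τ₀ = 1/67.5 = 0.014815 and τ_data = 14/98.3 = 0.142421, so τ_n = 0.157236.
Rearranging for μ₀: μ₀ = (μ_n·τ_n − τ_data·x̄)/τ₀ = (3.1899·0.157236 − 0.142421·2.7) / 0.014815 = 0.117030/0.014815 ≈ 7.9.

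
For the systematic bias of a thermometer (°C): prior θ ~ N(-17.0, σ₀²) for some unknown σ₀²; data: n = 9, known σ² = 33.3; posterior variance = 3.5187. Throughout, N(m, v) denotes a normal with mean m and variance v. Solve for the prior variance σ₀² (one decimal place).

σ₀² = 71.8

For the Normal–Normal model with known σ², precisions add: τ_n = τ₀ + n/σ².
So 1/σ₀² = 1/3.5187 − 9/33.3 = 0.284196 − 0.270270 = 0.013926.
Hence σ₀² = 1/0.013926 ≈ 71.8.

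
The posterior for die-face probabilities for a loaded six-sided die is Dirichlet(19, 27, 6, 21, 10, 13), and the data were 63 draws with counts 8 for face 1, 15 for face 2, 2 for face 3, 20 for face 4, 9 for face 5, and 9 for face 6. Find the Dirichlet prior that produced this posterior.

For a Dirichlet(α) prior with multinomial counts c, the posterior is Dirichlet(α + c) componentwise.
Subtract each count from the matching posterior parameter: 19−8=11, 27−15=12, 6−2=4, 21−20=1, 10−9=1, 13−9=4.

Dirichlet(11, 12, 4, 1, 1, 4)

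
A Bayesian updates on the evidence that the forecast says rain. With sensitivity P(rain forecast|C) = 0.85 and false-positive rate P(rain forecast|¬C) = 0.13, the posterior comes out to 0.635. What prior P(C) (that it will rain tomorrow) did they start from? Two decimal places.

In odds form, posterior odds = prior odds × likelihood ratio, so prior odds = posterior odds ÷ LR.
Posterior odds = 0.635/(1−0.635) = 1.7397. LR = 0.85/0.13 = 6.5385.
Prior odds = 1.7397/6.5385 = 0.2661, so P(C) = 0.2661/(1+0.2661) ≈ 0.21.

P(C) = 0.21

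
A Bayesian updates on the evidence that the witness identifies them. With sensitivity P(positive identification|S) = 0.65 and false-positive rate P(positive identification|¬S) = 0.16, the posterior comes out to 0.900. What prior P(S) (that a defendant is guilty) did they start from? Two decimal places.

Bayes' rule in odds form gives O(S|E) = O(S)·[P(E|S)/P(E|¬S)], hence O(S) = O(S|E)/LR.
Posterior odds = 0.900/(1−0.900) = 9.0000. LR = 0.65/0.16 = 4.0625.
Prior odds = 9.0000/4.0625 = 2.2154, so P(S) = 2.2154/(1+2.2154) ≈ 0.69.

P(S) = 0.69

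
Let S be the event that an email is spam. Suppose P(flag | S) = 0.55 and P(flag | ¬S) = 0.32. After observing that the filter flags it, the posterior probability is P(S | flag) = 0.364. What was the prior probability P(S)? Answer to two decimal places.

In odds form, posterior odds = prior odds × likelihood ratio, so prior odds = posterior odds ÷ LR.
Posterior odds = 0.364/(1−0.364) = 0.5723. LR = 0.55/0.32 = 1.7188.
Prior odds = 0.5723/1.7188 = 0.3330, so P(S) = 0.3330/(1+0.3330) ≈ 0.25.

P(S) = 0.25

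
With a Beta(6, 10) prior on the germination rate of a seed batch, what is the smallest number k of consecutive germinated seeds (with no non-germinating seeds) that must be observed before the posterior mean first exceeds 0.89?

After k germinated seeds and 0 non-germinating seeds the posterior is Beta(6+k, 10), with mean (6+k)/(6+10+k).
Set (6+k)/(16+k) > 0.89 and solve: k > (0.89·16 − 6)/(1 − 0.89) = 74.909.
The smallest integer exceeding 74.909 is 75, and checking k=75: (81)/(91) = 0.8901 > 0.89.

k = 75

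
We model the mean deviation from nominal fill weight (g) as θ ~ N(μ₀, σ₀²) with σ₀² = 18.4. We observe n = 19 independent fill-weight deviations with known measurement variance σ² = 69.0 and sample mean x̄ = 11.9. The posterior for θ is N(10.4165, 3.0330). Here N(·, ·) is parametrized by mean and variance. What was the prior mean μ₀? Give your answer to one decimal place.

The posterior mean is a precision-weighted average: μ_n = (τ₀μ₀ + τ_data·x̄)/(τ₀+τ_data), with τ₀=1/σ₀² and τ_data=n/σ².
Here τ₀ = 1/18.4 = 0.054348 and τ_data = 19/69.0 = 0.275362, so τ_n = 0.329710.
Rearranging for μ₀: μ₀ = (μ_n·τ_n − τ_data·x̄)/τ₀ = (10.4165·0.329710 − 0.275362·11.9) / 0.054348 = 0.157616/0.054348 ≈ 2.9.

μ₀ = 2.9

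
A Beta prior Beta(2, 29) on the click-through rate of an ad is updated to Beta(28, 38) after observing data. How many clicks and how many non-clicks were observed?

Beta is conjugate to the binomial likelihood: posterior = Beta(a+s, b+f).
So s = 28 − 2 = 26 and f = 38 − 29 = 9.

26 clicks and 9 non-clicks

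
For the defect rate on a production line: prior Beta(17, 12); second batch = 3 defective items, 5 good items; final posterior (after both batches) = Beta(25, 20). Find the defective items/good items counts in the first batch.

Sequential conjugate updates are equivalent to a single update on the pooled data, so total successes = posterior α − prior α and total failures = posterior β − prior β.
Total across both batches: 25−17=8 defective items, 20−12=8 good items.
Subtract the second batch: 8−3=5 defective items and 8−5=3 good items.

5 defective items and 3 good items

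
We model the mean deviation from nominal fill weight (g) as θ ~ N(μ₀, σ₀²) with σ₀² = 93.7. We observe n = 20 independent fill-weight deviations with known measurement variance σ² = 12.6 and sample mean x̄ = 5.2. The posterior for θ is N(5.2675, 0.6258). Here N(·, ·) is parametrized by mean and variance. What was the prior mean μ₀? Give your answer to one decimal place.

μ₀ = 15.3

The posterior mean is a precision-weighted average: μ_n = (τ₀μ₀ + τ_data·x̄)/(τ₀+τ_data), with τ₀=1/σ₀² and τ_data=n/σ².
Here τ₀ = 1/93.7 = 0.010672 and τ_data = 20/12.6 = 1.587302, so τ_n = 1.597974.
Rearranging for μ₀: μ₀ = (μ_n·τ_n − τ_data·x̄)/τ₀ = (5.2675·1.597974 − 1.587302·5.2) / 0.010672 = 0.163358/0.010672 ≈ 15.3.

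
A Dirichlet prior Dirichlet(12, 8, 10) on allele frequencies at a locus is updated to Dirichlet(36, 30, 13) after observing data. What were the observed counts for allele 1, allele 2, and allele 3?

For a Dirichlet(α) prior with multinomial counts c, the posterior is Dirichlet(α + c) componentwise.
Counts are posterior − prior componentwise: 36−12=24, 30−8=22, 13−10=3.

counts (24, 22, 3)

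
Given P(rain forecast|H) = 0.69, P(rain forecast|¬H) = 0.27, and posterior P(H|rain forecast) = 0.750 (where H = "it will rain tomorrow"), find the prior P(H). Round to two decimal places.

In odds form, posterior odds = prior odds × likelihood ratio, so prior odds = posterior odds ÷ LR.
Posterior odds = 0.750/(1−0.750) = 3.0000. LR = 0.69/0.27 = 2.5556.
Prior odds = 3.0000/2.5556 = 1.1739, so P(H) = 1.1739/(1+1.1739) ≈ 0.54.

P(H) = 0.54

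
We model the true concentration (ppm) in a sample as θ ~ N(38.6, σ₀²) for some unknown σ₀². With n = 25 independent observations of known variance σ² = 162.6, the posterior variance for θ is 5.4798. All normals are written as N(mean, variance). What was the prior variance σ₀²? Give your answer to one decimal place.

σ₀² = 34.8

For the Normal–Normal model with known σ², precisions add: τ_n = τ₀ + n/σ².
So 1/σ₀² = 1/5.4798 − 25/162.6 = 0.182488 − 0.153752 = 0.028736.
Hence σ₀² = 1/0.028736 ≈ 34.8.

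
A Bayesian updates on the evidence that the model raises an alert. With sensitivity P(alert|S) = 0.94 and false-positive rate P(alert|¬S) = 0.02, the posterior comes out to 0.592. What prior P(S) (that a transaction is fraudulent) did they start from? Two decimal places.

P(S) = 0.03

Bayes' rule in odds form gives O(S|E) = O(S)·[P(E|S)/P(E|¬S)], hence O(S) = O(S|E)/LR.
Posterior odds = 0.592/(1−0.592) = 1.4510. LR = 0.94/0.02 = 47.0000.
Prior odds = 1.4510/47.0000 = 0.0309, so P(S) = 0.0309/(1+0.0309) ≈ 0.03.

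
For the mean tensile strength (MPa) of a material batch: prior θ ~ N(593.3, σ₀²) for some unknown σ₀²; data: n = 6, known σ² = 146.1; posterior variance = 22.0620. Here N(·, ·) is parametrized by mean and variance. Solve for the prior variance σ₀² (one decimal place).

σ₀² = 234.8

For the Normal–Normal model with known σ², precisions add: τ_n = τ₀ + n/σ².
So 1/σ₀² = 1/22.0620 − 6/146.1 = 0.045327 − 0.041068 = 0.004259.
Hence σ₀² = 1/0.004259 ≈ 234.8.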